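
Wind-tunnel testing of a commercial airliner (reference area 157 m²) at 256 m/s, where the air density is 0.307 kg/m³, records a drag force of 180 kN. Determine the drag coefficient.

From D = ½ρv²S·CD, rearranging gives CD = 2D/(ρv²S).
CD = 2 × 1.8×10^5 / (0.307 × 256² × 157) = 0.114

CD = 0.114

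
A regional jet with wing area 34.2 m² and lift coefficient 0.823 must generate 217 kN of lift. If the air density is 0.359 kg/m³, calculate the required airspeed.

L = ½ρv²S·CL ⇒ v = √(2L/(ρ·S·CL))
v = √(2 × 2.17×10^5 / (0.359 × 34.2 × 0.823)) = √42950 = 207 m/s

v = 207 m/s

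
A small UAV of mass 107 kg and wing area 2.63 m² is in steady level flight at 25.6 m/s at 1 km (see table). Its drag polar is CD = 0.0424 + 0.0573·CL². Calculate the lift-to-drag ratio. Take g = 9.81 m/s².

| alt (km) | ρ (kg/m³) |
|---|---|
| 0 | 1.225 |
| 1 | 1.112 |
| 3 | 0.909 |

L/D = 9.85

At 1 km, from the table: ρ = 1.112 kg/m³.
Level flight ⇒ L = W = m·g = 107 × 9.81 = 1049.7 N.
q = ½ρv² = ½ × 1.112 × 25.6² = 364.4 Pa.
CL = 2W/(ρv²S) = 2×1049.7/(1.112×25.6²×2.63) = 1.095.
CD = 0.0424 + 0.0573 × 1.095² = 0.1111.
L/D = CL/CD = 1.095 / 0.1111 = 9.85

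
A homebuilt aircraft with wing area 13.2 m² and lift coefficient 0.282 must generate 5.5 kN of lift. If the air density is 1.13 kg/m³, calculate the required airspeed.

L = ½ρv²S·CL ⇒ v = √(2L/(ρ·S·CL))
v = √(2 × 5500 / (1.13 × 13.2 × 0.282)) = √2615 = 51.1 m/s

v = 51.1 m/s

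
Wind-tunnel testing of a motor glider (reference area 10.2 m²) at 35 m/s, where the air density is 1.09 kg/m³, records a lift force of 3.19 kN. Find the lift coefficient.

CL = 0.468

From L = ½ρv²S·CL, rearranging gives CL = 2L/(ρv²S).
CL = 2 × 3190 / (1.09 × 35² × 10.2) = 0.468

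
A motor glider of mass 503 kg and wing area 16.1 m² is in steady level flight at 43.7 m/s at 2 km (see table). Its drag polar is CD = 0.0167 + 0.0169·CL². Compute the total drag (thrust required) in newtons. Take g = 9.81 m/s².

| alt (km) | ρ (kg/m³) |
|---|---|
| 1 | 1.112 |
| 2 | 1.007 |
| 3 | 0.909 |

At 2 km, from the table: ρ = 1.007 kg/m³.
Weight W = mg = 503 × 9.81 = 4934.4 N; in level flight L = W.
Dynamic pressure q = 0.5 × 1.007 × 43.7² = 961.5 Pa.
CL = 2W/(ρv²S) = 2×4934.4/(1.007×43.7²×16.1) = 0.3187.
CD = 0.0167 + 0.0169 × 0.3187² = 0.01842.
D = q·S·CD = 961.5 × 16.1 × 0.01842 = 285.1 N

D = 285 N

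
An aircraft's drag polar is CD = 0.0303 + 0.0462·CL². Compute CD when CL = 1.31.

CD = 0.11

CD = 0.0303 + 0.0462 × 1.31² = 0.0303 + 0.07928 = 0.11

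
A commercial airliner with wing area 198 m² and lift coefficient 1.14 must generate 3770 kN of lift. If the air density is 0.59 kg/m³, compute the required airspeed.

v = 238 m/s

L = ½ρv²S·CL ⇒ v = √(2L/(ρ·S·CL))
v = √(2 × 3.77×10^6 / (0.59 × 198 × 1.14)) = √56620 = 238 m/s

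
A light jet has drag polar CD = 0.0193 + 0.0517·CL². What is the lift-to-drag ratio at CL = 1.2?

CD = 0.0193 + 0.0517 × 1.2² = 0.09375
L/D = CL/CD = 1.2 / 0.09375 = 12.8

L/D = 12.8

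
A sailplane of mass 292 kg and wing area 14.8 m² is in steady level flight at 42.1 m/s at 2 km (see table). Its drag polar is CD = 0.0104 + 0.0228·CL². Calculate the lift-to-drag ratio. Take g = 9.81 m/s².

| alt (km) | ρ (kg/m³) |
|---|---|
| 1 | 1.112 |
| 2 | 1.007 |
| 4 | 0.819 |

At 2 km, from the table: ρ = 1.007 kg/m³.
Weight W = mg = 292 × 9.81 = 2864.5 N; in level flight L = W.
Dynamic pressure q = 0.5 × 1.007 × 42.1² = 892.4 Pa.
CL = W/(q·S) = 2864.5 / (892.4 × 14.8) = 0.2169.
CD = 0.0104 + 0.0228 × 0.2169² = 0.01147.
L/D = CL/CD = 0.2169 / 0.01147 = 18.9

L/D = 18.9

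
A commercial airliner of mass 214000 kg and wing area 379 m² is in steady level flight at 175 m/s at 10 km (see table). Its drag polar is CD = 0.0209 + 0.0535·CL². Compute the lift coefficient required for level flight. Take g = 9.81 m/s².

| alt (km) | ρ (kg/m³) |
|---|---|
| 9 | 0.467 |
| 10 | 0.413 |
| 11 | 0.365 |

CL = 0.876

At 10 km, from the table: ρ = 0.413 kg/m³.
Weight W = mg = 214000 × 9.81 = 2.0993×10^6 N; in level flight L = W.
Dynamic pressure q = 0.5 × 0.413 × 175² = 6324 Pa.
CL = W/(q·S) = 2.0993×10^6 / (6324 × 379) = 0.8759.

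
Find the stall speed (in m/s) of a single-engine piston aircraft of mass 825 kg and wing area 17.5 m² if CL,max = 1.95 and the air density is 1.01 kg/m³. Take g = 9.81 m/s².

V_stall = 21.7 m/s

Weight W = mg = 825 × 9.81 = 8093 N.
From L = ½ρV²S·CL,max = W: V_stall = √(2W/(ρSCL,max)) = √(2·8093/(1.01·17.5·1.95))
V_stall = √469.6 = 21.7 m/s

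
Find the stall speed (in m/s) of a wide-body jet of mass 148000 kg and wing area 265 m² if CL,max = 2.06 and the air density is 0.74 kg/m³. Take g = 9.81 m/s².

V_stall = 84.8 m/s

At stall, lift equals weight: L = W = m·g = 148000 × 9.81 = 1.452×10^6 N.
V_stall = √(2W/(ρ·S·CL,max)) = √(2 × 1.452×10^6 / (0.74 × 265 × 2.06))
V_stall = √7188 = 84.8 m/s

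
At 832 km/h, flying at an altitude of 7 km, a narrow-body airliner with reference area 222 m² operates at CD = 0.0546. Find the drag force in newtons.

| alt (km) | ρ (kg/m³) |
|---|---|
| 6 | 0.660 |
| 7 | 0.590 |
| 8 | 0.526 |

At 7 km, from the table: ρ = 0.590 kg/m³.
Convert speed: v = 832 km/h ÷ 3.6 = 231.1 m/s.
D = ½ρv²S·CD = ½ × 0.59 × 231.1² × 222 × 0.0546 = 1.91×10^5 N ≈ 191 kN

D = 1.91×10^5 N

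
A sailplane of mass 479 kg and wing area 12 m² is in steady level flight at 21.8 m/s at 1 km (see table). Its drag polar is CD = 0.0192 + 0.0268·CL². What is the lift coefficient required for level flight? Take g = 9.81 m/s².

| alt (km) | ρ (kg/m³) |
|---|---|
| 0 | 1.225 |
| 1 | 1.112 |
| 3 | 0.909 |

CL = 1.48

At 1 km, from the table: ρ = 1.112 kg/m³.
Weight W = mg = 479 × 9.81 = 4699 N; in level flight L = W.
Dynamic pressure q = 0.5 × 1.112 × 21.8² = 264.2 Pa.
CL = W/(q·S) = 4699 / (264.2 × 12) = 1.482.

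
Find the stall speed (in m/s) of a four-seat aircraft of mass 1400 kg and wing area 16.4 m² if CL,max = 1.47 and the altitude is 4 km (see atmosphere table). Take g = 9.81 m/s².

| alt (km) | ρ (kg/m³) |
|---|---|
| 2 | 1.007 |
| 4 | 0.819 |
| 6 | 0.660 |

At 4 km, from the table: ρ = 0.819 kg/m³.
Weight W = mg = 1400 × 9.81 = 13730 N.
From L = ½ρV²S·CL,max = W: V_stall = √(2W/(ρSCL,max)) = √(2·13730/(0.819·16.4·1.47))
V_stall = √1391 = 37.3 m/s

V_stall = 37.3 m/s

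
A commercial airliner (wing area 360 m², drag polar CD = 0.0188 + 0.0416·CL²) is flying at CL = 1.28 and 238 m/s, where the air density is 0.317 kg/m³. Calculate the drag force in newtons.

D = 2.81×10^5 N

CD = 0.0188 + 0.0416 × 1.28² = 0.08696
D = ½ρv²S·CD = ½ × 0.317 × 238² × 360 × 0.08696 = 2.81×10^5 N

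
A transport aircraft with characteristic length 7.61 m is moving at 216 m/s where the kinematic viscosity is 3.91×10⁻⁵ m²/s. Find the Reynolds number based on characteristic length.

Re = v·c/ν = 216 × 7.61 / (3.91×10⁻⁵) = 4.2×10^7

Re = 4.2×10^7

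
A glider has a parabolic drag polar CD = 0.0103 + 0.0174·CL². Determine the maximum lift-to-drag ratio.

(L/D)max = 37.3

For CD = CD0 + K·CL², (L/D)max occurs at CL* = √(CD0/K) and equals 1/(2√(K·CD0)).
(L/D)max = 1/(2√(0.0174 × 0.0103)) = 1/(2 × 0.01339) = 37.3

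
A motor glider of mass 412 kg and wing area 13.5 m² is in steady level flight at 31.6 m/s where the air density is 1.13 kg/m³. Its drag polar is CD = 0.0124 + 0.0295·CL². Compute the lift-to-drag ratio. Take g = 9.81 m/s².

In steady level flight, lift balances weight: W = mg = 412 × 9.81 = 4041.7 N.
q = ½ρv² = ½ × 1.13 × 31.6² = 564.2 Pa.
Required CL = L/(qS) = 4041.7/(564.2·13.5) = 0.5307.
CD = 0.0124 + 0.0295 × 0.5307² = 0.02071.
L/D = CL/CD = 0.5307 / 0.02071 = 25.6

L/D = 25.6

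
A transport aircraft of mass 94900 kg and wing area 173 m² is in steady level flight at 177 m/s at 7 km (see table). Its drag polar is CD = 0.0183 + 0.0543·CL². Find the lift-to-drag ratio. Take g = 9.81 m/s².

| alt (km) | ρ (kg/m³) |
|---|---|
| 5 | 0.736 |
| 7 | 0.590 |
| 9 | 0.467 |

At 7 km, from the table: ρ = 0.590 kg/m³.
Level flight ⇒ L = W = m·g = 94900 × 9.81 = 9.3097×10^5 N.
q = ½ρv² = ½ × 0.59 × 177² = 9242 Pa.
Required CL = L/(qS) = 9.3097×10^5/(9242·173) = 0.5823.
CD = 0.0183 + 0.0543 × 0.5823² = 0.03671.
L/D = CL/CD = 0.5823 / 0.03671 = 15.9

L/D = 15.9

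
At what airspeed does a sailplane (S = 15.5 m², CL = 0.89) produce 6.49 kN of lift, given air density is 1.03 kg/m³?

L = ½ρv²S·CL ⇒ v = √(2L/(ρ·S·CL))
v = √(2 × 6490 / (1.03 × 15.5 × 0.89)) = √913.5 = 30.2 m/s

v = 30.2 m/s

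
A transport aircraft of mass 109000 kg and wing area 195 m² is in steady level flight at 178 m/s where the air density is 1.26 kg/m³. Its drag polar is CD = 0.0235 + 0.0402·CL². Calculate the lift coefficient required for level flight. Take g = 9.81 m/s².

CL = 0.275

In steady level flight, lift balances weight: W = mg = 109000 × 9.81 = 1.0693×10^6 N.
q = ½ρv² = ½ × 1.26 × 178² = 19960 Pa.
CL = W/(q·S) = 1.0693×10^6 / (19960 × 195) = 0.2747.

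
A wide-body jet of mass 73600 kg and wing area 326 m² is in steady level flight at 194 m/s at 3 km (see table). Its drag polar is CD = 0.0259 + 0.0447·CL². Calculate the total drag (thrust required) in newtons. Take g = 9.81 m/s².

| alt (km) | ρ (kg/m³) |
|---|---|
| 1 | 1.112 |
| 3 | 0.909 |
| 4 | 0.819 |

At 3 km, from the table: ρ = 0.909 kg/m³.
Weight W = mg = 73600 × 9.81 = 7.2202×10^5 N; in level flight L = W.
Dynamic pressure q = 0.5 × 0.909 × 194² = 17110 Pa.
CL = W/(q·S) = 7.2202×10^5 / (17110 × 326) = 0.1295.
CD = 0.0259 + 0.0447 × 0.1295² = 0.02665.
D = q·S·CD = 17110 × 326 × 0.02665 = 1.486×10^5 N

D = 1.49×10^5 N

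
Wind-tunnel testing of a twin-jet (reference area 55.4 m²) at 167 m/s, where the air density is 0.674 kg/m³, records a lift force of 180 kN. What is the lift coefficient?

CL = 0.346

From L = ½ρv²S·CL, rearranging gives CL = 2L/(ρv²S).
CL = 2 × 1.8×10^5 / (0.674 × 167² × 55.4) = 0.346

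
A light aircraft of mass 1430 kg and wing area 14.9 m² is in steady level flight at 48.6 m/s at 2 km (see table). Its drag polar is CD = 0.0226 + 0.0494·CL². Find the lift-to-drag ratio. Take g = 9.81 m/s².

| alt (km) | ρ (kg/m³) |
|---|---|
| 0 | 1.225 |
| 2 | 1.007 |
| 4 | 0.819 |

L/D = 14.8

At 2 km, from the table: ρ = 1.007 kg/m³.
Weight W = mg = 1430 × 9.81 = 14028 N; in level flight L = W.
Dynamic pressure q = 0.5 × 1.007 × 48.6² = 1189 Pa.
CL = W/(q·S) = 14028 / (1189 × 14.9) = 0.7917.
CD = 0.0226 + 0.0494 × 0.7917² = 0.05356.
L/D = CL/CD = 0.7917 / 0.05356 = 14.8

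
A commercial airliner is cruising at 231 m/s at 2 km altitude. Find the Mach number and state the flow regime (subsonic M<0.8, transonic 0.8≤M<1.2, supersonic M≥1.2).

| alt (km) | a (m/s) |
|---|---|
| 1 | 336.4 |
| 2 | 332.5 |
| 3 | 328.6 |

At 2 km, from the table: a = 332.5 m/s.
M = v/a = 231 / 332.5 = 0.695
M = 0.695 → subsonic.

M = 0.695 (subsonic)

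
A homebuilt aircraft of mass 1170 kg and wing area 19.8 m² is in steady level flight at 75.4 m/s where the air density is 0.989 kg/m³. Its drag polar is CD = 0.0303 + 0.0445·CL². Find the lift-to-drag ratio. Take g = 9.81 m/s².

Level flight ⇒ L = W = m·g = 1170 × 9.81 = 11478 N.
q = ½ρv² = ½ × 0.989 × 75.4² = 2811 Pa.
CL = W/(q·S) = 11478 / (2811 × 19.8) = 0.2062.
CD = 0.0303 + 0.0445 × 0.2062² = 0.03219.
L/D = CL/CD = 0.2062 / 0.03219 = 6.41

L/D = 6.41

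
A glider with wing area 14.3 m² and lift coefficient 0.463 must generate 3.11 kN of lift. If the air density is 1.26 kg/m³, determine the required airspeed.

L = ½ρv²S·CL ⇒ v = √(2L/(ρ·S·CL))
v = √(2 × 3110 / (1.26 × 14.3 × 0.463)) = √745.6 = 27.3 m/s

v = 27.3 m/s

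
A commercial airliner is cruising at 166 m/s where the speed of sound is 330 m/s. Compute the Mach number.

M = 0.503

M = v/a = 166 / 330 = 0.503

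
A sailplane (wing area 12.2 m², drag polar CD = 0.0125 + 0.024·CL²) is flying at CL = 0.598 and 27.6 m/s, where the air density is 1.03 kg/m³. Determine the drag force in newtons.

CD = 0.0125 + 0.024 × 0.598² = 0.02108
D = ½ρv²S·CD = ½ × 1.03 × 27.6² × 12.2 × 0.02108 = 101 N

D = 101 N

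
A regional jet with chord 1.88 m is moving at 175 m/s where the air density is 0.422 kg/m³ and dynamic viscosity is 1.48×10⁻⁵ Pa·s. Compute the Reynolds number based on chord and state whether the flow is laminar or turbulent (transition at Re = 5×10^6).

Re = 9.38×10^6 (turbulent)

Re = ρ·v·c/μ = 0.422 × 175 × 1.88 / (1.48×10⁻⁵) = 9.38×10^6
Since 9.38×10^6 > 5×10^6, the flow is turbulent.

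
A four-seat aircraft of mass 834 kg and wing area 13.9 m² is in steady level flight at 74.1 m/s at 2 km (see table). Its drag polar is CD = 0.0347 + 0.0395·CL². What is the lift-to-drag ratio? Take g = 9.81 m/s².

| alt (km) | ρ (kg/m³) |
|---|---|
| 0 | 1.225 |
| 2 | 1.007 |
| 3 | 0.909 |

L/D = 5.83

At 2 km, from the table: ρ = 1.007 kg/m³.
Weight W = mg = 834 × 9.81 = 8181.5 N; in level flight L = W.
q = ½ρv² = ½ × 1.007 × 74.1² = 2765 Pa.
CL = W/(q·S) = 8181.5 / (2765 × 13.9) = 0.2129.
CD = 0.0347 + 0.0395 × 0.2129² = 0.03649.
L/D = CL/CD = 0.2129 / 0.03649 = 5.83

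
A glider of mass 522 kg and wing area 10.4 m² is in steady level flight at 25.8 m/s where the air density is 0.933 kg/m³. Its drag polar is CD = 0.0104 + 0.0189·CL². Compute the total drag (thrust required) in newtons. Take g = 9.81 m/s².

D = 187 N

Level flight ⇒ L = W = m·g = 522 × 9.81 = 5120.8 N.
q = ½ρv² = ½ × 0.933 × 25.8² = 310.5 Pa.
Required CL = L/(qS) = 5120.8/(310.5·10.4) = 1.586.
CD = 0.0104 + 0.0189 × 1.586² = 0.05792.
D = q·S·CD = 310.5 × 10.4 × 0.05792 = 187.1 N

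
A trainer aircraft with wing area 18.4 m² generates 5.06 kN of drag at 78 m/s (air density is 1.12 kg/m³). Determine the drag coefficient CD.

CD = 0.0807

From D = ½ρv²S·CD, rearranging gives CD = 2D/(ρv²S).
CD = 2 × 5060 / (1.12 × 78² × 18.4) = 0.0807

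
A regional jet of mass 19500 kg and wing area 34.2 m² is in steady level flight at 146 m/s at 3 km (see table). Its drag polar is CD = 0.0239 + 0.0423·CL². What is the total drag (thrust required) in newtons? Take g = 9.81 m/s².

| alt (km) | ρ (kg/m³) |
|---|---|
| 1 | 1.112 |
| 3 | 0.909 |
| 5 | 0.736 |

D = 12600 N

At 3 km, from the table: ρ = 0.909 kg/m³.
Weight W = mg = 19500 × 9.81 = 1.913×10^5 N; in level flight L = W.
Dynamic pressure q = 0.5 × 0.909 × 146² = 9688 Pa.
CL = 2W/(ρv²S) = 2×1.913×10^5/(0.909×146²×34.2) = 0.5773.
CD = 0.0239 + 0.0423 × 0.5773² = 0.038.
D = q·S·CD = 9688 × 34.2 × 0.038 = 12590 N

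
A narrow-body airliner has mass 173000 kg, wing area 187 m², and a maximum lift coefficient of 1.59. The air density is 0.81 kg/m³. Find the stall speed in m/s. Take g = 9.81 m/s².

V_stall = 119 m/s

Weight W = mg = 173000 × 9.81 = 1.697×10^6 N.
From L = ½ρV²S·CL,max = W: V_stall = √(2W/(ρSCL,max)) = √(2·1.697×10^6/(0.81·187·1.59))
V_stall = √14090 = 119 m/s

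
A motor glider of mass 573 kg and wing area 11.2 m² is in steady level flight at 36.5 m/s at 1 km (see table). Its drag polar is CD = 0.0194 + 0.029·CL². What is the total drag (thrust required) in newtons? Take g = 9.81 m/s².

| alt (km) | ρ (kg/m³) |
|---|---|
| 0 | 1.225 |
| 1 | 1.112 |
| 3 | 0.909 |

D = 271 N

At 1 km, from the table: ρ = 1.112 kg/m³.
In steady level flight, lift balances weight: W = mg = 573 × 9.81 = 5621.1 N.
q = ½ρv² = ½ × 1.112 × 36.5² = 740.7 Pa.
CL = 2W/(ρv²S) = 2×5621.1/(1.112×36.5²×11.2) = 0.6776.
CD = 0.0194 + 0.029 × 0.6776² = 0.03271.
D = q·S·CD = 740.7 × 11.2 × 0.03271 = 271.4 N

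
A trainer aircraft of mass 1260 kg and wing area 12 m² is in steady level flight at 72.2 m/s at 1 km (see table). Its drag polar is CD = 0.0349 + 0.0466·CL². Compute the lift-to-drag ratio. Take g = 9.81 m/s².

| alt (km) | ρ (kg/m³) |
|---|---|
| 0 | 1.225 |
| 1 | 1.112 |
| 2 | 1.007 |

L/D = 8.71

At 1 km, from the table: ρ = 1.112 kg/m³.
Weight W = mg = 1260 × 9.81 = 12361 N; in level flight L = W.
Dynamic pressure q = 0.5 × 1.112 × 72.2² = 2898 Pa.
Required CL = L/(qS) = 12361/(2898·12) = 0.3554.
CD = 0.0349 + 0.0466 × 0.3554² = 0.04079.
L/D = CL/CD = 0.3554 / 0.04079 = 8.71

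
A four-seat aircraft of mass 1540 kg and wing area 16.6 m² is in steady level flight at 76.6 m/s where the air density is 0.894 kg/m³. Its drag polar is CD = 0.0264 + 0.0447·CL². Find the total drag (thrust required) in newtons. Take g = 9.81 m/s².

D = 1380 N

In steady level flight, lift balances weight: W = mg = 1540 × 9.81 = 15107 N.
Dynamic pressure q = 0.5 × 0.894 × 76.6² = 2623 Pa.
Required CL = L/(qS) = 15107/(2623·16.6) = 0.347.
CD = 0.0264 + 0.0447 × 0.347² = 0.03178.
D = q·S·CD = 2623 × 16.6 × 0.03178 = 1384 N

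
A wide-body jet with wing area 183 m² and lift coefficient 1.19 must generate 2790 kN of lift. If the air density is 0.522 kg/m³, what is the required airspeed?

v = 222 m/s

L = ½ρv²S·CL ⇒ v = √(2L/(ρ·S·CL))
v = √(2 × 2.79×10^6 / (0.522 × 183 × 1.19)) = √49090 = 222 m/s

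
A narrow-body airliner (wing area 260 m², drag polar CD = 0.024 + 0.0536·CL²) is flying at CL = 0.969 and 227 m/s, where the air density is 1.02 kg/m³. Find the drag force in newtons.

D = 5.08×10^5 N

CD = 0.024 + 0.0536 × 0.969² = 0.07433
D = ½ρv²S·CD = ½ × 1.02 × 227² × 260 × 0.07433 = 5.08×10^5 N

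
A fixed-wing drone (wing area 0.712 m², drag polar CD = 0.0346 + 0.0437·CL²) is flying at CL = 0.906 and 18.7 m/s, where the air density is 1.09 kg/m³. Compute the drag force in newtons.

CD = 0.0346 + 0.0437 × 0.906² = 0.07047
D = ½ρv²S·CD = ½ × 1.09 × 18.7² × 0.712 × 0.07047 = 9.56 N

D = 9.56 N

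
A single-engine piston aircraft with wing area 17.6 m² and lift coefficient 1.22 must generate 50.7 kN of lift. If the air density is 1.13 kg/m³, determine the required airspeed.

v = 64.6 m/s

L = ½ρv²S·CL ⇒ v = √(2L/(ρ·S·CL))
v = √(2 × 50700 / (1.13 × 17.6 × 1.22)) = √4179 = 64.6 m/s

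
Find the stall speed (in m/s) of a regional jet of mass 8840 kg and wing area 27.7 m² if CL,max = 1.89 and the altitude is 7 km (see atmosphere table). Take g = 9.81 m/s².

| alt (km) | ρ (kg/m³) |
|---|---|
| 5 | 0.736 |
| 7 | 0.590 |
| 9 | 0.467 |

At 7 km, from the table: ρ = 0.590 kg/m³.
Weight W = mg = 8840 × 9.81 = 86720 N.
V_stall = √(2W/(ρ·S·CL,max)) = √(2 × 86720 / (0.59 × 27.7 × 1.89))
V_stall = √5615 = 74.9 m/s

V_stall = 74.9 m/s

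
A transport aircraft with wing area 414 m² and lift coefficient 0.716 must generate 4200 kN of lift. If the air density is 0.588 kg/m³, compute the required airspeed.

L = ½ρv²S·CL ⇒ v = √(2L/(ρ·S·CL))
v = √(2 × 4.2×10^6 / (0.588 × 414 × 0.716)) = √48190 = 220 m/s

v = 220 m/s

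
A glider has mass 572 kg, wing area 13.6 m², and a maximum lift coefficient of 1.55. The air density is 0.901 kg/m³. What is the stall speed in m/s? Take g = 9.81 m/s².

V_stall = 24.3 m/s

Weight W = mg = 572 × 9.81 = 5611 N.
From L = ½ρV²S·CL,max = W: V_stall = √(2W/(ρSCL,max)) = √(2·5611/(0.901·13.6·1.55))
V_stall = √590.9 = 24.3 m/s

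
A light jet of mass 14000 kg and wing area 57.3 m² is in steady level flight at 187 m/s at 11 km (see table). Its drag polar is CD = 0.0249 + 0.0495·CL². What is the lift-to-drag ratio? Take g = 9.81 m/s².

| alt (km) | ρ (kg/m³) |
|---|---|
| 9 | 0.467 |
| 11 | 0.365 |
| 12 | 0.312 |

L/D = 11.8

At 11 km, from the table: ρ = 0.365 kg/m³.
Weight W = mg = 14000 × 9.81 = 1.3734×10^5 N; in level flight L = W.
Dynamic pressure q = 0.5 × 0.365 × 187² = 6382 Pa.
CL = W/(q·S) = 1.3734×10^5 / (6382 × 57.3) = 0.3756.
CD = 0.0249 + 0.0495 × 0.3756² = 0.03188.
L/D = CL/CD = 0.3756 / 0.03188 = 11.8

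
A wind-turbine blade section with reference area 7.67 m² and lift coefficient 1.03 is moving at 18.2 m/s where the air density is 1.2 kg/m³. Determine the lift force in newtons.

L = ½ρv²S·CL = ½ × 1.2 × 18.2² × 7.67 × 1.03 = 1570 N

L = 1570 N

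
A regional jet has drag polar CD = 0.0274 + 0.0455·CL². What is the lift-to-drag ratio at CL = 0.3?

L/D = 9.53

CD = 0.0274 + 0.0455 × 0.3² = 0.0315
L/D = CL/CD = 0.3 / 0.0315 = 9.53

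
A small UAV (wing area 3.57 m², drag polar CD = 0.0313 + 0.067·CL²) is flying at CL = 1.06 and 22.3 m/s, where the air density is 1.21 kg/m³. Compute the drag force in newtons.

D = 114 N

CD = 0.0313 + 0.067 × 1.06² = 0.1066
D = ½ρv²S·CD = ½ × 1.21 × 22.3² × 3.57 × 0.1066 = 114 N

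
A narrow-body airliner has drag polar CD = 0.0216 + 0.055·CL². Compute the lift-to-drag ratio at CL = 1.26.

CD = 0.0216 + 0.055 × 1.26² = 0.1089
L/D = CL/CD = 1.26 / 0.1089 = 11.6

L/D = 11.6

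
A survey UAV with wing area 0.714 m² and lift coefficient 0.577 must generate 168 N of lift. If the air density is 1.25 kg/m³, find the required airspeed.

v = 25.5 m/s

L = ½ρv²S·CL ⇒ v = √(2L/(ρ·S·CL))
v = √(2 × 168 / (1.25 × 0.714 × 0.577)) = √652.5 = 25.5 m/s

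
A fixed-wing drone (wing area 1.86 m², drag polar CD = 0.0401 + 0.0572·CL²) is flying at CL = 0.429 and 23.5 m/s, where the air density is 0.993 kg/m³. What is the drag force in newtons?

D = 25.8 N

CD = 0.0401 + 0.0572 × 0.429² = 0.05063
D = ½ρv²S·CD = ½ × 0.993 × 23.5² × 1.86 × 0.05063 = 25.8 N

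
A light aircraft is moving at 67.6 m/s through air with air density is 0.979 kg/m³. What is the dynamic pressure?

q = 2240 Pa

q = ½ρv² = ½ × 0.979 × 67.6² = 2240 Pa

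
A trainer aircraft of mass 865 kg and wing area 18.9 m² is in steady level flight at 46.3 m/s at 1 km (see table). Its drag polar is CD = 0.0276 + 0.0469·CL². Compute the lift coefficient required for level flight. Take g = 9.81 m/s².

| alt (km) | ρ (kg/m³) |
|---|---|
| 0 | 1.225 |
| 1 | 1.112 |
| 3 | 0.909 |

At 1 km, from the table: ρ = 1.112 kg/m³.
Level flight ⇒ L = W = m·g = 865 × 9.81 = 8485.6 N.
q = ½ρv² = ½ × 1.112 × 46.3² = 1192 Pa.
Required CL = L/(qS) = 8485.6/(1192·18.9) = 0.3767.

CL = 0.377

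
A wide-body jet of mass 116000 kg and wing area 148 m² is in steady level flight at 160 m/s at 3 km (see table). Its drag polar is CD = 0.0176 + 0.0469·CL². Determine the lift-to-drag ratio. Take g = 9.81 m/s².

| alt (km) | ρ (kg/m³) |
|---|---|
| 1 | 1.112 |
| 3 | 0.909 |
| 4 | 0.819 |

L/D = 17.4

At 3 km, from the table: ρ = 0.909 kg/m³.
In steady level flight, lift balances weight: W = mg = 116000 × 9.81 = 1.138×10^6 N.
q = ½ρv² = ½ × 0.909 × 160² = 11640 Pa.
CL = 2W/(ρv²S) = 2×1.138×10^6/(0.909×160²×148) = 0.6608.
CD = 0.0176 + 0.0469 × 0.6608² = 0.03808.
L/D = CL/CD = 0.6608 / 0.03808 = 17.4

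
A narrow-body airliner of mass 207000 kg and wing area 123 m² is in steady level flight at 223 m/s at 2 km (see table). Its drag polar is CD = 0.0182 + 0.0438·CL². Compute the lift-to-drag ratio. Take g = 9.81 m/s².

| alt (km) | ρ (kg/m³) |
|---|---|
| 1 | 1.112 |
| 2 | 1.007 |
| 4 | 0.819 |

L/D = 17.7

At 2 km, from the table: ρ = 1.007 kg/m³.
Weight W = mg = 207000 × 9.81 = 2.0307×10^6 N; in level flight L = W.
Dynamic pressure q = 0.5 × 1.007 × 223² = 25040 Pa.
CL = 2W/(ρv²S) = 2×2.0307×10^6/(1.007×223²×123) = 0.6594.
CD = 0.0182 + 0.0438 × 0.6594² = 0.03724.
L/D = CL/CD = 0.6594 / 0.03724 = 17.7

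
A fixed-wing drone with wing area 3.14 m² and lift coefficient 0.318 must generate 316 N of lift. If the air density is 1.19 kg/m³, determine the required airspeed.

L = ½ρv²S·CL ⇒ v = √(2L/(ρ·S·CL))
v = √(2 × 316 / (1.19 × 3.14 × 0.318)) = √531.9 = 23.1 m/s

v = 23.1 m/s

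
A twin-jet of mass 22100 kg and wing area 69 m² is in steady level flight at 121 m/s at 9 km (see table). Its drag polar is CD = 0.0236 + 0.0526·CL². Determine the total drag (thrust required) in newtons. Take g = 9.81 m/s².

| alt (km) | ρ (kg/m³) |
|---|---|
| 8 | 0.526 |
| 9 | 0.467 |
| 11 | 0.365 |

D = 16000 N

At 9 km, from the table: ρ = 0.467 kg/m³.
Weight W = mg = 22100 × 9.81 = 2.168×10^5 N; in level flight L = W.
q = ½ρv² = ½ × 0.467 × 121² = 3419 Pa.
Required CL = L/(qS) = 2.168×10^5/(3419·69) = 0.9191.
CD = 0.0236 + 0.0526 × 0.9191² = 0.06803.
D = q·S·CD = 3419 × 69 × 0.06803 = 16050 N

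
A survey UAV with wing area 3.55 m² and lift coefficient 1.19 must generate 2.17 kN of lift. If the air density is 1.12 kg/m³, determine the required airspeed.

L = ½ρv²S·CL ⇒ v = √(2L/(ρ·S·CL))
v = √(2 × 2170 / (1.12 × 3.55 × 1.19)) = √917.3 = 30.3 m/s

v = 30.3 m/s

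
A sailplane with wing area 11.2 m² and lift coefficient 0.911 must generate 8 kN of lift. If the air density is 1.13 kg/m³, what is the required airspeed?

L = ½ρv²S·CL ⇒ v = √(2L/(ρ·S·CL))
v = √(2 × 8000 / (1.13 × 11.2 × 0.911)) = √1388 = 37.3 m/s

v = 37.3 m/s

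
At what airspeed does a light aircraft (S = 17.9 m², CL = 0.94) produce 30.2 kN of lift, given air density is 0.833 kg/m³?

v = 65.6 m/s

L = ½ρv²S·CL ⇒ v = √(2L/(ρ·S·CL))
v = √(2 × 30200 / (0.833 × 17.9 × 0.94)) = √4309 = 65.6 m/s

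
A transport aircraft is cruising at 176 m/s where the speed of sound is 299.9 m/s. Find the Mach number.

M = 0.587

M = v/a = 176 / 299.9 = 0.587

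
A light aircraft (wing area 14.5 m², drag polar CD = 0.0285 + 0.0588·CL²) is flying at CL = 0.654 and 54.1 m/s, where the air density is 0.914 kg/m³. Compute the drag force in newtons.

CD = 0.0285 + 0.0588 × 0.654² = 0.05365
D = ½ρv²S·CD = ½ × 0.914 × 54.1² × 14.5 × 0.05365 = 1040 N

D = 1040 N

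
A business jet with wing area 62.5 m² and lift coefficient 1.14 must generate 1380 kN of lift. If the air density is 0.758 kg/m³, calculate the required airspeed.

v = 226 m/s

L = ½ρv²S·CL ⇒ v = √(2L/(ρ·S·CL))
v = √(2 × 1.38×10^6 / (0.758 × 62.5 × 1.14)) = √51100 = 226 m/s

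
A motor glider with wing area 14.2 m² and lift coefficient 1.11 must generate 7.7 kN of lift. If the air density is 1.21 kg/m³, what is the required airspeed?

v = 28.4 m/s

L = ½ρv²S·CL ⇒ v = √(2L/(ρ·S·CL))
v = √(2 × 7700 / (1.21 × 14.2 × 1.11)) = √807.5 = 28.4 m/s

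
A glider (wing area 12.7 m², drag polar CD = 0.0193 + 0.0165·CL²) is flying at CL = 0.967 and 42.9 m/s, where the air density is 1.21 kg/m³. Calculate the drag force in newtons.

D = 491 N

CD = 0.0193 + 0.0165 × 0.967² = 0.03473
D = ½ρv²S·CD = ½ × 1.21 × 42.9² × 12.7 × 0.03473 = 491 N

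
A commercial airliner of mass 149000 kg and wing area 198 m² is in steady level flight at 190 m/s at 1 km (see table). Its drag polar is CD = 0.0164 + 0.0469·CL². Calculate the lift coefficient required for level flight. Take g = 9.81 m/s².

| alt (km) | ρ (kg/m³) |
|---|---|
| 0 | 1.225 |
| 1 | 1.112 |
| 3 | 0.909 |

CL = 0.368

At 1 km, from the table: ρ = 1.112 kg/m³.
Level flight ⇒ L = W = m·g = 149000 × 9.81 = 1.4617×10^6 N.
Dynamic pressure q = 0.5 × 1.112 × 190² = 20070 Pa.
Required CL = L/(qS) = 1.4617×10^6/(20070·198) = 0.3678.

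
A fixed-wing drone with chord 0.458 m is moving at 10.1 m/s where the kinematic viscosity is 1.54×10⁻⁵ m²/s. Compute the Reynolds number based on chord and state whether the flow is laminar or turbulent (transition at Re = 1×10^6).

Re = 3×10^5 (laminar)

Re = v·c/ν = 10.1 × 0.458 / (1.54×10⁻⁵) = 3×10^5
Since 3×10^5 < 1×10^6, the flow is laminar.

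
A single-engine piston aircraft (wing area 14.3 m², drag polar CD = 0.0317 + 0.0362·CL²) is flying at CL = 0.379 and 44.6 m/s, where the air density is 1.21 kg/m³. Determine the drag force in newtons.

D = 635 N

CD = 0.0317 + 0.0362 × 0.379² = 0.0369
D = ½ρv²S·CD = ½ × 1.21 × 44.6² × 14.3 × 0.0369 = 635 N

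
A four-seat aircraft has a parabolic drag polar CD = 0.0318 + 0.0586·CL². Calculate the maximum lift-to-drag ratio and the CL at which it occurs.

For CD = CD0 + K·CL², (L/D)max occurs at CL* = √(CD0/K) and equals 1/(2√(K·CD0)).
(L/D)max = 1/(2√(0.0586 × 0.0318)) = 1/(2 × 0.04317) = 11.6
CL* = √(0.0318/0.0586) = 0.737

(L/D)max = 11.6, at CL = 0.737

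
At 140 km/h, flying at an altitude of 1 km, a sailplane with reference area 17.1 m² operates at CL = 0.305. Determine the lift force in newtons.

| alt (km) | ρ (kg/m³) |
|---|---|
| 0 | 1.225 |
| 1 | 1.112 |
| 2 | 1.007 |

At 1 km, from the table: ρ = 1.112 kg/m³.
Convert speed: v = 140 km/h ÷ 3.6 = 38.89 m/s.
L = ½ρv²S·CL = ½ × 1.112 × 38.89² × 17.1 × 0.305 = 4390 N

L = 4390 N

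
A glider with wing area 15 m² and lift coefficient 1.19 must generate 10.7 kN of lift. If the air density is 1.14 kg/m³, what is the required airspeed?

L = ½ρv²S·CL ⇒ v = √(2L/(ρ·S·CL))
v = √(2 × 10700 / (1.14 × 15 × 1.19)) = √1052 = 32.4 m/s

v = 32.4 m/s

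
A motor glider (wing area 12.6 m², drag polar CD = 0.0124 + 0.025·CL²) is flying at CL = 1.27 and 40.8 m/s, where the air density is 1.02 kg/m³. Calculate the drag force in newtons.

D = 564 N

CD = 0.0124 + 0.025 × 1.27² = 0.05272
D = ½ρv²S·CD = ½ × 1.02 × 40.8² × 12.6 × 0.05272 = 564 N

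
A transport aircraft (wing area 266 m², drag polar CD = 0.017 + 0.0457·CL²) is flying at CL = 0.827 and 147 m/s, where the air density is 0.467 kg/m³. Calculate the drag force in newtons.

D = 64800 N

CD = 0.017 + 0.0457 × 0.827² = 0.04826
D = ½ρv²S·CD = ½ × 0.467 × 147² × 266 × 0.04826 = 64800 N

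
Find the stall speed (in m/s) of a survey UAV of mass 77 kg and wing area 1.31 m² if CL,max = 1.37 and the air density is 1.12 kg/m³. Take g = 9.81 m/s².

At stall, lift equals weight: L = W = m·g = 77 × 9.81 = 755.4 N.
V_stall = √(2W/(ρ·S·CL,max)) = √(2 × 755.4 / (1.12 × 1.31 × 1.37))
V_stall = √751.6 = 27.4 m/s

V_stall = 27.4 m/s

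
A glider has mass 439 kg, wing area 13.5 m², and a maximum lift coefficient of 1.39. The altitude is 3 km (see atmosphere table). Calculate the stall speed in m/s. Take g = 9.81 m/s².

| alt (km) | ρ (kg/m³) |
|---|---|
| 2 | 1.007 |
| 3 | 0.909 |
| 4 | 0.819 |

V_stall = 22.5 m/s

At 3 km, from the table: ρ = 0.909 kg/m³.
Weight W = mg = 439 × 9.81 = 4307 N.
V_stall = √(2W/(ρ·S·CL,max)) = √(2 × 4307 / (0.909 × 13.5 × 1.39))
V_stall = √505 = 22.5 m/s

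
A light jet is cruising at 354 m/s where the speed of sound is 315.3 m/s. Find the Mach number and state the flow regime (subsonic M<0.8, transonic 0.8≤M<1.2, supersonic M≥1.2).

M = v/a = 354 / 315.3 = 1.12
M = 1.12 → transonic.

M = 1.12 (transonic)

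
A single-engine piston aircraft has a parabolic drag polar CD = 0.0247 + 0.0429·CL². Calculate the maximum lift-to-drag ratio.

(L/D)max = 15.4

For CD = CD0 + K·CL², (L/D)max occurs at CL* = √(CD0/K) and equals 1/(2√(K·CD0)).
(L/D)max = 1/(2√(0.0429 × 0.0247)) = 1/(2 × 0.03255) = 15.4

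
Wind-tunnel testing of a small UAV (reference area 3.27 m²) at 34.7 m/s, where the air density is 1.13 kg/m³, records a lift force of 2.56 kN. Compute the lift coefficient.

From L = ½ρv²S·CL, rearranging gives CL = 2L/(ρv²S).
CL = 2 × 2560 / (1.13 × 34.7² × 3.27) = 1.15

CL = 1.15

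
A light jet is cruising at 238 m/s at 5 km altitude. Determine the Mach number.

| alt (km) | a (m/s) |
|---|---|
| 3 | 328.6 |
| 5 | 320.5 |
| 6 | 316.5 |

At 5 km, from the table: a = 320.5 m/s.
M = v/a = 238 / 320.5 = 0.743

M = 0.743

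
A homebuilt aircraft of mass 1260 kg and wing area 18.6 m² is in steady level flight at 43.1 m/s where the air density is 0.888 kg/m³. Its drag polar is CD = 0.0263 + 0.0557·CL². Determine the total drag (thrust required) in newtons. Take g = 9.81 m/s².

D = 958 N

Level flight ⇒ L = W = m·g = 1260 × 9.81 = 12361 N.
q = ½ρv² = ½ × 0.888 × 43.1² = 824.8 Pa.
Required CL = L/(qS) = 12361/(824.8·18.6) = 0.8057.
CD = 0.0263 + 0.0557 × 0.8057² = 0.06246.
D = q·S·CD = 824.8 × 18.6 × 0.06246 = 958.2 N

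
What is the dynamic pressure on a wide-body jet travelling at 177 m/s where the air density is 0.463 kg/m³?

q = 7250 Pa

q = ½ρv² = ½ × 0.463 × 177² = 7250 Pa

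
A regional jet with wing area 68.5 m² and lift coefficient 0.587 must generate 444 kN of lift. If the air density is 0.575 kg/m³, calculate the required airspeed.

v = 196 m/s

L = ½ρv²S·CL ⇒ v = √(2L/(ρ·S·CL))
v = √(2 × 4.44×10^5 / (0.575 × 68.5 × 0.587)) = √38410 = 196 m/s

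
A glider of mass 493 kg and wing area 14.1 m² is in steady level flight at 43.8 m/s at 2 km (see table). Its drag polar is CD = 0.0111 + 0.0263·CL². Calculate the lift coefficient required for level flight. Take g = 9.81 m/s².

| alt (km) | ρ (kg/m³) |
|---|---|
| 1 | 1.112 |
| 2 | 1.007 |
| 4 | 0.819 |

At 2 km, from the table: ρ = 1.007 kg/m³.
Level flight ⇒ L = W = m·g = 493 × 9.81 = 4836.3 N.
Dynamic pressure q = 0.5 × 1.007 × 43.8² = 965.9 Pa.
Required CL = L/(qS) = 4836.3/(965.9·14.1) = 0.3551.

CL = 0.355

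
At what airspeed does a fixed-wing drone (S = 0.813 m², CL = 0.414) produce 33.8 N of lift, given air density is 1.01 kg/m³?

L = ½ρv²S·CL ⇒ v = √(2L/(ρ·S·CL))
v = √(2 × 33.8 / (1.01 × 0.813 × 0.414)) = √198.9 = 14.1 m/s

v = 14.1 m/s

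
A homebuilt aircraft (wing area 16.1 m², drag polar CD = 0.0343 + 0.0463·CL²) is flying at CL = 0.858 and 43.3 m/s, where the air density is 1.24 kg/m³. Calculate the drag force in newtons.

D = 1280 N

CD = 0.0343 + 0.0463 × 0.858² = 0.06838
D = ½ρv²S·CD = ½ × 1.24 × 43.3² × 16.1 × 0.06838 = 1280 N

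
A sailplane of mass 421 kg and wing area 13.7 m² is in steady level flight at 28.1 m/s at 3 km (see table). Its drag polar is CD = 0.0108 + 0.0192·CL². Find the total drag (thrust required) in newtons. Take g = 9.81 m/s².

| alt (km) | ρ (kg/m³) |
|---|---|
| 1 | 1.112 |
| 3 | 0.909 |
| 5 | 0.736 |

D = 120 N

At 3 km, from the table: ρ = 0.909 kg/m³.
In steady level flight, lift balances weight: W = mg = 421 × 9.81 = 4130 N.
q = ½ρv² = ½ × 0.909 × 28.1² = 358.9 Pa.
Required CL = L/(qS) = 4130/(358.9·13.7) = 0.84.
CD = 0.0108 + 0.0192 × 0.84² = 0.02435.
D = q·S·CD = 358.9 × 13.7 × 0.02435 = 119.7 N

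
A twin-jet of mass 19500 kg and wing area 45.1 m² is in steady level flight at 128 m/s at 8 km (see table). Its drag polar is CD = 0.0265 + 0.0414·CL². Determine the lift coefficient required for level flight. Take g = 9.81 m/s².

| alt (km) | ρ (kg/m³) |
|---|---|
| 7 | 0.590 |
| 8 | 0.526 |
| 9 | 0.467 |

At 8 km, from the table: ρ = 0.526 kg/m³.
Weight W = mg = 19500 × 9.81 = 1.913×10^5 N; in level flight L = W.
q = ½ρv² = ½ × 0.526 × 128² = 4309 Pa.
CL = 2W/(ρv²S) = 2×1.913×10^5/(0.526×128²×45.1) = 0.9844.

CL = 0.984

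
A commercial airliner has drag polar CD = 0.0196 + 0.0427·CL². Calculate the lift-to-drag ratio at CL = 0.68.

L/D = 17.3

CD = 0.0196 + 0.0427 × 0.68² = 0.03934
L/D = CL/CD = 0.68 / 0.03934 = 17.3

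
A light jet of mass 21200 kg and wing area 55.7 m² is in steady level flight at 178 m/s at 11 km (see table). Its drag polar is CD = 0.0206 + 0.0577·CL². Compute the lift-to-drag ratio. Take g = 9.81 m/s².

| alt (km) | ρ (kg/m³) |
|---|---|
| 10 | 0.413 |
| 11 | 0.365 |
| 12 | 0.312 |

L/D = 14.5

At 11 km, from the table: ρ = 0.365 kg/m³.
Weight W = mg = 21200 × 9.81 = 2.0797×10^5 N; in level flight L = W.
q = ½ρv² = ½ × 0.365 × 178² = 5782 Pa.
CL = W/(q·S) = 2.0797×10^5 / (5782 × 55.7) = 0.6457.
CD = 0.0206 + 0.0577 × 0.6457² = 0.04466.
L/D = CL/CD = 0.6457 / 0.04466 = 14.5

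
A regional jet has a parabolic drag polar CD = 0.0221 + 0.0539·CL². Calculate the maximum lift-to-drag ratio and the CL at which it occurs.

(L/D)max = 14.5, at CL = 0.64

For CD = CD0 + K·CL², (L/D)max occurs at CL* = √(CD0/K) and equals 1/(2√(K·CD0)).
(L/D)max = 1/(2√(0.0539 × 0.0221)) = 1/(2 × 0.03451) = 14.5
CL* = √(0.0221/0.0539) = 0.64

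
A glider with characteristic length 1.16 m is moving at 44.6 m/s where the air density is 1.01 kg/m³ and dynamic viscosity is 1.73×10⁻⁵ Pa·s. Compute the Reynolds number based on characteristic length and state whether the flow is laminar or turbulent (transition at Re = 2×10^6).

Re = 3.02×10^6 (turbulent)

Re = ρ·v·c/μ = 1.01 × 44.6 × 1.16 / (1.73×10⁻⁵) = 3.02×10^6
Since 3.02×10^6 > 2×10^6, the flow is turbulent.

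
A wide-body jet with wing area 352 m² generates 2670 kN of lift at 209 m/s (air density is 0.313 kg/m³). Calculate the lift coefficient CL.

CL = 1.11

From L = ½ρv²S·CL, rearranging gives CL = 2L/(ρv²S).
CL = 2 × 2.67×10^6 / (0.313 × 209² × 352) = 1.11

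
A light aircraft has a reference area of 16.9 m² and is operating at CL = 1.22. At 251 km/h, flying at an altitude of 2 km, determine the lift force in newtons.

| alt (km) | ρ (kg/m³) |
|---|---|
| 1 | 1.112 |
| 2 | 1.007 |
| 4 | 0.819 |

At 2 km, from the table: ρ = 1.007 kg/m³.
Convert speed: v = 251 km/h ÷ 3.6 = 69.72 m/s.
Dynamic pressure q = ½ρv² = ½ × 1.007 × 69.72² = 2448 Pa.
L = q·S·CL = 2448 × 16.9 × 1.22 = 50500 N ≈ 50.5 kN

L = 50500 N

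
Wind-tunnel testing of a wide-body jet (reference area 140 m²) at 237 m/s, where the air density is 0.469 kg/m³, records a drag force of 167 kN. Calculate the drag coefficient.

CD = 0.0906

From D = ½ρv²S·CD, rearranging gives CD = 2D/(ρv²S).
CD = 2 × 1.67×10^5 / (0.469 × 237² × 140) = 0.0906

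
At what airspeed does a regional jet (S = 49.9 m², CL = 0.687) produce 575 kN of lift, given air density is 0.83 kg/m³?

L = ½ρv²S·CL ⇒ v = √(2L/(ρ·S·CL))
v = √(2 × 5.75×10^5 / (0.83 × 49.9 × 0.687)) = √40420 = 201 m/s

v = 201 m/s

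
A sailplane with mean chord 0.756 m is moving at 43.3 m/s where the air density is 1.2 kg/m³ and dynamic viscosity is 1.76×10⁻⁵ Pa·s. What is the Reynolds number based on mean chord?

Re = ρ·v·c/μ = 1.2 × 43.3 × 0.756 / (1.76×10⁻⁵) = 2.23×10^6

Re = 2.23×10^6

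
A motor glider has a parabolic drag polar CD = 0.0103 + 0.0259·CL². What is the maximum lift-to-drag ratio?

(L/D)max = 30.6

For CD = CD0 + K·CL², (L/D)max occurs at CL* = √(CD0/K) and equals 1/(2√(K·CD0)).
(L/D)max = 1/(2√(0.0259 × 0.0103)) = 1/(2 × 0.01633) = 30.6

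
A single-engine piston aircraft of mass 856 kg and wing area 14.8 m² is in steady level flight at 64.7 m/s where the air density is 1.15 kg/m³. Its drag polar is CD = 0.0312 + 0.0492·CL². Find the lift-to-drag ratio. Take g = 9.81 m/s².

Weight W = mg = 856 × 9.81 = 8397.4 N; in level flight L = W.
Dynamic pressure q = 0.5 × 1.15 × 64.7² = 2407 Pa.
CL = 2W/(ρv²S) = 2×8397.4/(1.15×64.7²×14.8) = 0.2357.
CD = 0.0312 + 0.0492 × 0.2357² = 0.03393.
L/D = CL/CD = 0.2357 / 0.03393 = 6.95

L/D = 6.95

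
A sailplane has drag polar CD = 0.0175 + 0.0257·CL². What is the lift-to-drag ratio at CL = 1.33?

L/D = 21.1

CD = 0.0175 + 0.0257 × 1.33² = 0.06296
L/D = CL/CD = 1.33 / 0.06296 = 21.1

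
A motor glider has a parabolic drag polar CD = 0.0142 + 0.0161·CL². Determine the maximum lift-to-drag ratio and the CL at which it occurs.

For CD = CD0 + K·CL², (L/D)max occurs at CL* = √(CD0/K) and equals 1/(2√(K·CD0)).
(L/D)max = 1/(2√(0.0161 × 0.0142)) = 1/(2 × 0.01512) = 33.1
CL* = √(0.0142/0.0161) = 0.939

(L/D)max = 33.1, at CL = 0.939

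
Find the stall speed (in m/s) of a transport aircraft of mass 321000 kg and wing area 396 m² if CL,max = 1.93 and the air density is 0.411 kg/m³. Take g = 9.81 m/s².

V_stall = 142 m/s

Stall occurs when L = W at CL,max. W = mg = 321000 × 9.81 = 3.149×10^6 N.
From L = ½ρV²S·CL,max = W: V_stall = √(2W/(ρSCL,max)) = √(2·3.149×10^6/(0.411·396·1.93))
V_stall = √20050 = 142 m/s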